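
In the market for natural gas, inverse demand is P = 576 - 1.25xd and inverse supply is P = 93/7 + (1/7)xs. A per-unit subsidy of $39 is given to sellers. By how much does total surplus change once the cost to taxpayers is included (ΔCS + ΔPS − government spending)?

Net change in total surplus = -$546

Pre-subsidy: 576 - 1.25x = 93/7 + (1/7)x gives x* = 404 and P* = 71.
With the subsidy, sellers receive Ps = Pb + 39 for each unit, where Pb is the price buyers pay.
On the curves, Pb = 576 - 1.25x and Ps = 93/7 + (1/7)x; the wedge Ps − Pb = 39 gives 93/7 + (1/7)x − (576 - 1.25x) = 39, so x' = 432.
Then Pb = 576 − 1.25·432 = 36 and Ps = 93/7 + (1/7)·432 = 75.
ΔCS = ½(404 + 432)(71 − 36) = 14630; ΔPS = ½(404 + 432)(75 − 71) = 1672.
Government spending = 39 × 432 = 16848.
Net change = 14630 + 1672 − 16848 = -546. The loss equals the DWL triangle ½·39·28.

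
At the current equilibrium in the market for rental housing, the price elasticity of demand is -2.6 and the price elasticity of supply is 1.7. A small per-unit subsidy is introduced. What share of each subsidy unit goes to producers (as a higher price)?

For a small subsidy around the equilibrium, the benefit split depends on the relative slopes, which at a point are proportional to the elasticities.
Buyer share = εs/(εs + |εd|) = 1.7/(1.7 + 2.6) = 17/43; seller share = |εd|/(εs + |εd|) = 26/43.
So producers capture 26/43 of the subsidy.

Producer share = 26/43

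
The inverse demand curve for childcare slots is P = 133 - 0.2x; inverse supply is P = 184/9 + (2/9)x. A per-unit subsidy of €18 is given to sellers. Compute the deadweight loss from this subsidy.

Pre-subsidy: 133 - 0.2x = 184/9 + (2/9)x gives x* = 5065/19 and P* = 1514/19.
With the subsidy, sellers receive Ps = Pb + 18 for each unit, where Pb is the price buyers pay.
On the curves, Pb = 133 - 0.2x and Ps = 184/9 + (2/9)x; the wedge Ps − Pb = 18 gives 184/9 + (2/9)x − (133 - 0.2x) = 18, so x' = 5875/19.
Then Pb = 133 − 0.2·(5875/19) = 1352/19 and Ps = 184/9 + (2/9)·(5875/19) = 1694/19.
The subsidy expands output by 5875/19 − 5065/19 = 810/19 past the efficient level; on those units the gap between marginal cost and willingness to pay runs from 0 up to 18.
DWL = ½ × 18 × 810/19 = 7290/19.

Deadweight loss = 7290/19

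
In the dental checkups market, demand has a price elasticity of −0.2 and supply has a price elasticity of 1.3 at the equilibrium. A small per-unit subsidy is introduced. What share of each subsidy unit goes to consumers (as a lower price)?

Consumer share = 13/15

For a small subsidy around the equilibrium, the benefit split depends on the relative slopes, which at a point are proportional to the elasticities.
Buyer share = εs/(εs + |εd|) = 1.3/(1.3 + 0.2) = 13/15; seller share = |εd|/(εs + |εd|) = 2/15.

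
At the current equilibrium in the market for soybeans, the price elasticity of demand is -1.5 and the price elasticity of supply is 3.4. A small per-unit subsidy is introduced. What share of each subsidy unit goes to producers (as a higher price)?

For a small subsidy around the equilibrium, the benefit split depends on the relative slopes, which at a point are proportional to the elasticities.
Buyer share = εs/(εs + |εd|) = 3.4/(3.4 + 1.5) = 34/49; seller share = |εd|/(εs + |εd|) = 15/49.
So producers capture 15/49 of the subsidy.

Producer share = 15/49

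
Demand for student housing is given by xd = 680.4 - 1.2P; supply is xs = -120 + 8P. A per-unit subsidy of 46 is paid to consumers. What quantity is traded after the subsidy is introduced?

x' = 624

Pre-subsidy: 680.4 - 1.2P = -120 + 8P gives P* = 87, x* = 576.
With the rebate, buyers effectively pay Pb = Ps − 46, where Ps is the price sellers receive.
Demand in terms of Ps becomes xd = 680.4 − 1.2(Ps − 46) = 735.6 - 1.2Ps. Setting this equal to supply: 735.6 - 1.2Ps = -120 + 8Ps, so Ps = 93.
Buyers pay Pb = 93 − 46 = 47; x' = -120 + 8·93 = 624.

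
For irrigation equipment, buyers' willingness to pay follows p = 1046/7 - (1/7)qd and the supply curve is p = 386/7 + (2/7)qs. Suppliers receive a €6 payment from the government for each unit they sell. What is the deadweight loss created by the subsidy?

Pre-subsidy: 1046/7 - (1/7)q = 386/7 + (2/7)q gives q* = 220 and p* = 118.
With the subsidy, sellers receive ps = pb + 6 for each unit, where pb is the price buyers pay.
On the curves, pb = 1046/7 - (1/7)q and ps = 386/7 + (2/7)q; the wedge ps − pb = 6 gives 386/7 + (2/7)q − (1046/7 - (1/7)q) = 6, so q' = 234.
Then pb = 1046/7 − (1/7)·234 = 116 and ps = 386/7 + (2/7)·234 = 122.
The subsidy expands output by 234 − 220 = 14 past the efficient level; on those units the gap between marginal cost and willingness to pay runs from 0 up to 6.
DWL = ½ × 6 × 14 = 42.

Deadweight loss = €42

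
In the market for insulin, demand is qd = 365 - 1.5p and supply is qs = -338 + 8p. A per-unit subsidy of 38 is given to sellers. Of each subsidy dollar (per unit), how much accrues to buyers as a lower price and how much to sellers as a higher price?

Buyers gain 32 per unit; sellers gain 6 per unit

Pre-subsidy: 365 - 1.5p = -338 + 8p gives p* = 74, q* = 254.
With the subsidy, sellers receive ps = pb + 38 for each unit, where pb is the price buyers pay.
Supply in terms of pb becomes qs = -338 + 8(pb + 38) = -34 + 8pb. Setting this equal to demand: 365 - 1.5pb = -34 + 8pb, so pb = 42.
Sellers receive ps = 42 + 38 = 80; q' = 365 − 1.5·42 = 302.
Buyers' price falls by p* − pb = 74 − 42 = 32; sellers' price rises by ps − p* = 80 − 74 = 6.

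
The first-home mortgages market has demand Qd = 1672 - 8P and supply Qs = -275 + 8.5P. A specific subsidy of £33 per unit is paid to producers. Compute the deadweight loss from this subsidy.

Pre-subsidy: 1672 - 8P = -275 + 8.5P gives P* = 118, Q* = 728.
With the subsidy, sellers receive Ps = Pb + 33 for each unit, where Pb is the price buyers pay.
Supply in terms of Pb becomes Qs = -275 + 8.5(Pb + 33) = 5.5 + 8.5Pb. Setting this equal to demand: 1672 - 8Pb = 5.5 + 8.5Pb, so Pb = 101.
Sellers receive Ps = 101 + 33 = 134; Q' = 1672 − 8·101 = 864.
The subsidy expands output by 864 − 728 = 136 past the efficient level; on those units the gap between marginal cost and willingness to pay runs from 0 up to 33.
DWL = ½ × 33 × 136 = 2244.

Deadweight loss = £2244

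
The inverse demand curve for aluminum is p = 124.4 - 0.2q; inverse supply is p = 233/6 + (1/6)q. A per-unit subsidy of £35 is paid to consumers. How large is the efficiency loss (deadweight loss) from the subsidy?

Pre-subsidy: 124.4 - 0.2q = 233/6 + (1/6)q gives q* = 2567/11 and p* = 855/11.
With the rebate, buyers effectively pay pb = ps − 35, where ps is the price sellers receive.
On the curves, pb = 124.4 - 0.2q and ps = 233/6 + (1/6)q; the wedge ps − pb = 35 gives 233/6 + (1/6)q − (124.4 - 0.2q) = 35, so q' = 3617/11.
Then pb = 124.4 − 0.2·(3617/11) = 645/11 and ps = 233/6 + (1/6)·(3617/11) = 1030/11.
The subsidy expands output by 3617/11 − 2567/11 = 1050/11 past the efficient level; on those units the gap between marginal cost and willingness to pay runs from 0 up to 35.
DWL = ½ × 35 × 1050/11 = 18375/11.

Deadweight loss = 18375/11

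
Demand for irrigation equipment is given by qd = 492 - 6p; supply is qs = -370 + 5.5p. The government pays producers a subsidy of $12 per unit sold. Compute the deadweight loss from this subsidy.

Deadweight loss = 4752/23

Pre-subsidy: 492 - 6p = -370 + 5.5p gives p* = 1724/23, q* = 972/23.
With the subsidy, sellers receive ps = pb + 12 for each unit, where pb is the price buyers pay.
Supply in terms of pb becomes qs = -370 + 5.5(pb + 12) = -304 + 5.5pb. Setting this equal to demand: 492 - 6pb = -304 + 5.5pb, so pb = 1592/23.
Sellers receive ps = 1592/23 + 12 = 1868/23; q' = 492 − 6·(1592/23) = 1764/23.
The subsidy expands output by 1764/23 − 972/23 = 792/23 past the efficient level; on those units the gap between marginal cost and willingness to pay runs from 0 up to 12.
DWL = ½ × 12 × 792/23 = 4752/23.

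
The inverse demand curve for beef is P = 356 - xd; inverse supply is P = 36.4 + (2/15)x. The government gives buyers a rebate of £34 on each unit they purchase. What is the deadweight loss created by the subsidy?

Pre-subsidy: 356 - x = 36.4 + (2/15)x gives x* = 282 and P* = 74.
With the rebate, buyers effectively pay Pb = Ps − 34, where Ps is the price sellers receive.
On the curves, Pb = 356 - x and Ps = 36.4 + (2/15)x; the wedge Ps − Pb = 34 gives 36.4 + (2/15)x − (356 - x) = 34, so x' = 312.
Then Pb = 356 − 1·312 = 44 and Ps = 36.4 + (2/15)·312 = 78.
The subsidy expands output by 312 − 282 = 30 past the efficient level; on those units the gap between marginal cost and willingness to pay runs from 0 up to 34.
DWL = ½ × 34 × 30 = 510.

Deadweight loss = £510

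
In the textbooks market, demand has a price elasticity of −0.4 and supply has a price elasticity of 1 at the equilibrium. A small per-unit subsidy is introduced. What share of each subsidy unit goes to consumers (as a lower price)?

Consumer share = 5/7

For a small subsidy around the equilibrium, the benefit split depends on the relative slopes, which at a point are proportional to the elasticities.
Buyer share = εs/(εs + |εd|) = 1/(1 + 0.4) = 5/7; seller share = |εd|/(εs + |εd|) = 2/7.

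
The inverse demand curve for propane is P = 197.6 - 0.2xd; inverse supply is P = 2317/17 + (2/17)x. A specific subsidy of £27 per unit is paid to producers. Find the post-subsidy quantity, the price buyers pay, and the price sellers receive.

Pre-subsidy: 197.6 - 0.2x = 2317/17 + (2/17)x gives x* = 193 and P* = 159.
With the subsidy, sellers receive Ps = Pb + 27 for each unit, where Pb is the price buyers pay.
On the curves, Pb = 197.6 - 0.2x and Ps = 2317/17 + (2/17)x; the wedge Ps − Pb = 27 gives 2317/17 + (2/17)x − (197.6 - 0.2x) = 27, so x' = 278.
Then Pb = 197.6 − 0.2·278 = 142 and Ps = 2317/17 + (2/17)·278 = 169.

x' = 278; buyers pay £142; sellers receive £169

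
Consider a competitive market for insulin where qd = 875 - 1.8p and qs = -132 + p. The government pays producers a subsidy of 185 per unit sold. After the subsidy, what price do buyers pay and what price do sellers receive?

Pre-subsidy: 875 - 1.8p = -132 + p gives p* = 5035/14, q* = 3187/14.
With the subsidy, sellers receive ps = pb + 185 for each unit, where pb is the price buyers pay.
Supply in terms of pb becomes qs = -132 + 1(pb + 185) = 53 + pb. Setting this equal to demand: 875 - 1.8pb = 53 + pb, so pb = 2055/7.
Sellers receive ps = 2055/7 + 185 = 3350/7; q' = 875 − 1.8·(2055/7) = 2426/7.

Buyers pay 2055/7; sellers receive 3350/7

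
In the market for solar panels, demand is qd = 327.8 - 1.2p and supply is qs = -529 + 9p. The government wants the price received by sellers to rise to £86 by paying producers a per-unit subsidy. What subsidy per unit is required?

At a seller price of 86, quantity supplied is -529 + 9·86 = 245.
Buyers absorb 245 only when they pay pb with 327.8 − 1.2·pb = 245, i.e. pb = 69.
s = ps − pb = 86 − 69 = 17.

Required subsidy s = £17 per unit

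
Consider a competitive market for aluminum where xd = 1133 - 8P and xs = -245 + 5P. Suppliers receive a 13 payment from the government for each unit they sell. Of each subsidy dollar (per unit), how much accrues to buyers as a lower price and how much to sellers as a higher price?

Pre-subsidy: 1133 - 8P = -245 + 5P gives P* = 106, x* = 285.
With the subsidy, sellers receive Ps = Pb + 13 for each unit, where Pb is the price buyers pay.
Supply in terms of Pb becomes xs = -245 + 5(Pb + 13) = -180 + 5Pb. Setting this equal to demand: 1133 - 8Pb = -180 + 5Pb, so Pb = 101.
Sellers receive Ps = 101 + 13 = 114; x' = 1133 − 8·101 = 325.
Buyers' price falls by P* − Pb = 106 − 101 = 5; sellers' price rises by Ps − P* = 114 − 106 = 8.

Buyers gain 5 per unit; sellers gain 8 per unit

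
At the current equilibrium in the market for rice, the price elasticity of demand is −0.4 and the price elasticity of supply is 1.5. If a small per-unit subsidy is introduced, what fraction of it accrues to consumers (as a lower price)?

Consumer share = 15/19

For a small subsidy around the equilibrium, the benefit split depends on the relative slopes, which at a point are proportional to the elasticities.
Buyer share = εs/(εs + |εd|) = 1.5/(1.5 + 0.4) = 15/19; seller share = |εd|/(εs + |εd|) = 4/19.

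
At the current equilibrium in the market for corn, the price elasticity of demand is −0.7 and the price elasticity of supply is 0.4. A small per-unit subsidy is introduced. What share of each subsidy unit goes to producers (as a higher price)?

For a small subsidy around the equilibrium, the benefit split depends on the relative slopes, which at a point are proportional to the elasticities.
Buyer share = εs/(εs + |εd|) = 0.4/(0.4 + 0.7) = 4/11; seller share = |εd|/(εs + |εd|) = 7/11.
So producers capture 7/11 of the subsidy.

Producer share = 7/11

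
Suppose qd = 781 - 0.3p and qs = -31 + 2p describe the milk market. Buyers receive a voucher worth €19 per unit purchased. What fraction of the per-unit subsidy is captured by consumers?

Consumer share = 20/23

Pre-subsidy: 781 - 0.3p = -31 + 2p gives p* = 8120/23, q* = 15527/23.
With the rebate, buyers effectively pay pb = ps − 19, where ps is the price sellers receive.
Demand in terms of ps becomes qd = 781 − 0.3(ps − 19) = 786.7 - 0.3ps. Setting this equal to supply: 786.7 - 0.3ps = -31 + 2ps, so ps = 8177/23.
Buyers pay pb = 8177/23 − 19 = 7740/23; q' = -31 + 2·(8177/23) = 15641/23.
Buyers' price falls by p* − pb = 8120/23 − 7740/23 = 380/23; sellers' price rises by ps − p* = 8177/23 − 8120/23 = 57/23.
So consumers capture (380/23)/19 = 20/23 of each unit of subsidy.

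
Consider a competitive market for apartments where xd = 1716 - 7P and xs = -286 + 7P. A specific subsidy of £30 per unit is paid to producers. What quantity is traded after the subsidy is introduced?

x' = 820

Pre-subsidy: 1716 - 7P = -286 + 7P gives P* = 143, x* = 715.
With the subsidy, sellers receive Ps = Pb + 30 for each unit, where Pb is the price buyers pay.
Supply in terms of Pb becomes xs = -286 + 7(Pb + 30) = -76 + 7Pb. Setting this equal to demand: 1716 - 7Pb = -76 + 7Pb, so Pb = 128.
Sellers receive Ps = 128 + 30 = 158; x' = 1716 − 7·128 = 820.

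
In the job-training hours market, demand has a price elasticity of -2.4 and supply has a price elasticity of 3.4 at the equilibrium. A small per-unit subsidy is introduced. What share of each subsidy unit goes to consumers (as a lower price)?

Consumer share = 17/29

For a small subsidy around the equilibrium, the benefit split depends on the relative slopes, which at a point are proportional to the elasticities.
Buyer share = εs/(εs + |εd|) = 3.4/(3.4 + 2.4) = 17/29; seller share = |εd|/(εs + |εd|) = 12/29.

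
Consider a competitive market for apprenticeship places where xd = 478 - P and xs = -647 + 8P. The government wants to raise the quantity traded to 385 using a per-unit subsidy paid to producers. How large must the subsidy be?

Required subsidy s = 36 per unit

At x = 385, invert demand for the buyer price: Pb = (478 − 385)/1 = 93; invert supply for the seller price: Ps = (385 − (-647))/8 = 129.
The subsidy must fill the gap: s = Ps − Pb = 129 − 93 = 36.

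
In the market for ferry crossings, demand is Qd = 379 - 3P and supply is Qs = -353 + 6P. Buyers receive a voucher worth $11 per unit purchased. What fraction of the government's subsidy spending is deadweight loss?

Pre-subsidy: 379 - 3P = -353 + 6P gives P* = 244/3, Q* = 135.
With the rebate, buyers effectively pay Pb = Ps − 11, where Ps is the price sellers receive.
Demand in terms of Ps becomes Qd = 379 − 3(Ps − 11) = 412 - 3Ps. Setting this equal to supply: 412 - 3Ps = -353 + 6Ps, so Ps = 85.
Buyers pay Pb = 85 − 11 = 74; Q' = -353 + 6·85 = 157.
ΔCS = ½(135 + 157)(244/3 − 74) = 3212/3; ΔPS = ½(135 + 157)(85 − 244/3) = 1606/3.
Government spending = 11 × 157 = 1727.
DWL = ½ × 11 × (157 − 135) = 121; fraction = 121 / 1727 = 11/157.

DWL / government spending = 11/157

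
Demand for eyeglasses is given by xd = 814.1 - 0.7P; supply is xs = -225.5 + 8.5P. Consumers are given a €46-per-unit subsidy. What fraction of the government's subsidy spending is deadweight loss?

DWL / government spending = 17/874

Pre-subsidy: 814.1 - 0.7P = -225.5 + 8.5P gives P* = 113, x* = 735.
With the rebate, buyers effectively pay Pb = Ps − 46, where Ps is the price sellers receive.
Demand in terms of Ps becomes xd = 814.1 − 0.7(Ps − 46) = 846.3 - 0.7Ps. Setting this equal to supply: 846.3 - 0.7Ps = -225.5 + 8.5Ps, so Ps = 116.5.
Buyers pay Pb = 116.5 − 46 = 70.5; x' = -225.5 + 8.5·116.5 = 764.75.
ΔCS = ½(735 + 764.75)(113 − 70.5) = 31869.6875; ΔPS = ½(735 + 764.75)(116.5 − 113) = 2624.5625.
Government spending = 46 × 764.75 = 35178.5.
DWL = ½ × 46 × (764.75 − 735) = 684.25; fraction = 684.25 / 35178.5 = 17/874.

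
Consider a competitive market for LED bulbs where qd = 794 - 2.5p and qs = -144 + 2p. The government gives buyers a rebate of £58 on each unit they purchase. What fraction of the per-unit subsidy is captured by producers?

Pre-subsidy: 794 - 2.5p = -144 + 2p gives p* = 1876/9, q* = 2456/9.
With the rebate, buyers effectively pay pb = ps − 58, where ps is the price sellers receive.
Demand in terms of ps becomes qd = 794 − 2.5(ps − 58) = 939 - 2.5ps. Setting this equal to supply: 939 - 2.5ps = -144 + 2ps, so ps = 722/3.
Buyers pay pb = 722/3 − 58 = 548/3; q' = -144 + 2·(722/3) = 1012/3.
Buyers' price falls by p* − pb = 1876/9 − 548/3 = 232/9; sellers' price rises by ps − p* = 722/3 − 1876/9 = 290/9.
So producers capture (290/9)/58 = 5/9 of each unit of subsidy.

Producer share = 5/9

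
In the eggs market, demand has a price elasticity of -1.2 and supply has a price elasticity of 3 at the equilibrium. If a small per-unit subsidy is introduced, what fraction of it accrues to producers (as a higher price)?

For a small subsidy around the equilibrium, the benefit split depends on the relative slopes, which at a point are proportional to the elasticities.
Buyer share = εs/(εs + |εd|) = 3/(3 + 1.2) = 5/7; seller share = |εd|/(εs + |εd|) = 2/7.
So producers capture 2/7 of the subsidy.

Producer share = 2/7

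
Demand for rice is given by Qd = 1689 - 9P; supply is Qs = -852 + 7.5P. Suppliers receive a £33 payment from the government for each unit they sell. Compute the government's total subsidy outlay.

Government cost = £14454

Pre-subsidy: 1689 - 9P = -852 + 7.5P gives P* = 154, Q* = 303.
With the subsidy, sellers receive Ps = Pb + 33 for each unit, where Pb is the price buyers pay.
Supply in terms of Pb becomes Qs = -852 + 7.5(Pb + 33) = -604.5 + 7.5Pb. Setting this equal to demand: 1689 - 9Pb = -604.5 + 7.5Pb, so Pb = 139.
Sellers receive Ps = 139 + 33 = 172; Q' = 1689 − 9·139 = 438.
Government outlay = subsidy × quantity = 33 × 438 = 14454.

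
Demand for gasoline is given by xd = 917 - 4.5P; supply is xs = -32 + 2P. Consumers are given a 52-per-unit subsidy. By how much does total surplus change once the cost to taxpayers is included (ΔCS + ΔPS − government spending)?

Pre-subsidy: 917 - 4.5P = -32 + 2P gives P* = 146, x* = 260.
With the rebate, buyers effectively pay Pb = Ps − 52, where Ps is the price sellers receive.
Demand in terms of Ps becomes xd = 917 − 4.5(Ps − 52) = 1151 - 4.5Ps. Setting this equal to supply: 1151 - 4.5Ps = -32 + 2Ps, so Ps = 182.
Buyers pay Pb = 182 − 52 = 130; x' = -32 + 2·182 = 332.
ΔCS = ½(260 + 332)(146 − 130) = 4736; ΔPS = ½(260 + 332)(182 − 146) = 10656.
Government spending = 52 × 332 = 17264.
Net change = 4736 + 10656 − 17264 = -1872. The loss equals the DWL triangle ½·52·72.

Net change in total surplus = -1872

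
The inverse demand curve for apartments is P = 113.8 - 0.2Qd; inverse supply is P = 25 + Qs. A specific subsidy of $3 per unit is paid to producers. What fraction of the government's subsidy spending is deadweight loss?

DWL / government spending = 5/306

Pre-subsidy: 113.8 - 0.2Q = 25 + Q gives Q* = 74 and P* = 99.
With the subsidy, sellers receive Ps = Pb + 3 for each unit, where Pb is the price buyers pay.
On the curves, Pb = 113.8 - 0.2Q and Ps = 25 + Q; the wedge Ps − Pb = 3 gives 25 + Q − (113.8 - 0.2Q) = 3, so Q' = 76.5.
Then Pb = 113.8 − 0.2·76.5 = 98.5 and Ps = 25 + 1·76.5 = 101.5.
ΔCS = ½(74 + 76.5)(99 − 98.5) = 37.625; ΔPS = ½(74 + 76.5)(101.5 − 99) = 188.125.
Government spending = 3 × 76.5 = 229.5.
DWL = ½ × 3 × (76.5 − 74) = 3.75; fraction = 3.75 / 229.5 = 5/306.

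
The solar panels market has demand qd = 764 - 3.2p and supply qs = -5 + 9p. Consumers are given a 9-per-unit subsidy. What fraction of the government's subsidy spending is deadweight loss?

DWL / government spending = 162/8899

Pre-subsidy: 764 - 3.2p = -5 + 9p gives p* = 3845/61, q* = 34300/61.
With the rebate, buyers effectively pay pb = ps − 9, where ps is the price sellers receive.
Demand in terms of ps becomes qd = 764 − 3.2(ps − 9) = 792.8 - 3.2ps. Setting this equal to supply: 792.8 - 3.2ps = -5 + 9ps, so ps = 3989/61.
Buyers pay pb = 3989/61 − 9 = 3440/61; q' = -5 + 9·(3989/61) = 35596/61.
ΔCS = ½(34300/61 + 35596/61)(3845/61 − 3440/61) = 14153940/3721; ΔPS = ½(34300/61 + 35596/61)(3989/61 − 3845/61) = 5032512/3721.
Government spending = 9 × 35596/61 = 320364/61.
DWL = ½ × 9 × (35596/61 − 34300/61) = 5832/61; fraction = (5832/61) / (320364/61) = 162/8899.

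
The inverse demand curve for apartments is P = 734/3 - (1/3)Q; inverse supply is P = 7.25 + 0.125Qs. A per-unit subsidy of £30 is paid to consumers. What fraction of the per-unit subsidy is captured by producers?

Producer share = 3/11

Pre-subsidy: 734/3 - (1/3)Q = 7.25 + 0.125Q gives Q* = 518 and P* = 72.
With the rebate, buyers effectively pay Pb = Ps − 30, where Ps is the price sellers receive.
On the curves, Pb = 734/3 - (1/3)Q and Ps = 7.25 + 0.125Q; the wedge Ps − Pb = 30 gives 7.25 + 0.125Q − (734/3 - (1/3)Q) = 30, so Q' = 6418/11.
Then Pb = 734/3 − (1/3)·(6418/11) = 552/11 and Ps = 7.25 + 0.125·(6418/11) = 882/11.
Buyers' price falls by P* − Pb = 72 − 552/11 = 240/11; sellers' price rises by Ps − P* = 882/11 − 72 = 90/11.
So producers capture (90/11)/30 = 3/11 of each unit of subsidy.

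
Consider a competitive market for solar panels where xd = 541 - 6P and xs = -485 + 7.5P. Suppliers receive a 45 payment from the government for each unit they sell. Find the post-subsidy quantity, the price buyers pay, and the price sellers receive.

Pre-subsidy: 541 - 6P = -485 + 7.5P gives P* = 76, x* = 85.
With the subsidy, sellers receive Ps = Pb + 45 for each unit, where Pb is the price buyers pay.
Supply in terms of Pb becomes xs = -485 + 7.5(Pb + 45) = -147.5 + 7.5Pb. Setting this equal to demand: 541 - 6Pb = -147.5 + 7.5Pb, so Pb = 51.
Sellers receive Ps = 51 + 45 = 96; x' = 541 − 6·51 = 235.

x' = 235; buyers pay 51; sellers receive 96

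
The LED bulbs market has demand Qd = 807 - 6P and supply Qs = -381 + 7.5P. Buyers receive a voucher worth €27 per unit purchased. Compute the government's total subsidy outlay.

Government cost = €9963

Pre-subsidy: 807 - 6P = -381 + 7.5P gives P* = 88, Q* = 279.
With the rebate, buyers effectively pay Pb = Ps − 27, where Ps is the price sellers receive.
Demand in terms of Ps becomes Qd = 807 − 6(Ps − 27) = 969 - 6Ps. Setting this equal to supply: 969 - 6Ps = -381 + 7.5Ps, so Ps = 100.
Buyers pay Pb = 100 − 27 = 73; Q' = -381 + 7.5·100 = 369.
Government outlay = subsidy × quantity = 27 × 369 = 9963.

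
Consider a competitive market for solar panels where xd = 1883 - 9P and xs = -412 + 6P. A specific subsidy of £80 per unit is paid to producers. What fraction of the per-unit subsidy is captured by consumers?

Consumer share = 0.4

Pre-subsidy: 1883 - 9P = -412 + 6P gives P* = 153, x* = 506.
With the subsidy, sellers receive Ps = Pb + 80 for each unit, where Pb is the price buyers pay.
Supply in terms of Pb becomes xs = -412 + 6(Pb + 80) = 68 + 6Pb. Setting this equal to demand: 1883 - 9Pb = 68 + 6Pb, so Pb = 121.
Sellers receive Ps = 121 + 80 = 201; x' = 1883 − 9·121 = 794.
Buyers' price falls by P* − Pb = 153 − 121 = 32; sellers' price rises by Ps − P* = 201 − 153 = 48.
So consumers capture 32/80 = 0.4 of each unit of subsidy.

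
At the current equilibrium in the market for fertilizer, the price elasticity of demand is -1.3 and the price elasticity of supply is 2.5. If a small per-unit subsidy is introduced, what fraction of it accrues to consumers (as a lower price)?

For a small subsidy around the equilibrium, the benefit split depends on the relative slopes, which at a point are proportional to the elasticities.
Buyer share = εs/(εs + |εd|) = 2.5/(2.5 + 1.3) = 25/38; seller share = |εd|/(εs + |εd|) = 13/38.

Consumer share = 25/38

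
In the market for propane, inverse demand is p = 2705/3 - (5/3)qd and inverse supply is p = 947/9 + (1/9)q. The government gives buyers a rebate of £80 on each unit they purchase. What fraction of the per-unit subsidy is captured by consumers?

Consumer share = 0.9375

Pre-subsidy: 2705/3 - (5/3)q = 947/9 + (1/9)q gives q* = 448 and p* = 155.
With the rebate, buyers effectively pay pb = ps − 80, where ps is the price sellers receive.
On the curves, pb = 2705/3 - (5/3)q and ps = 947/9 + (1/9)q; the wedge ps − pb = 80 gives 947/9 + (1/9)q − (2705/3 - (5/3)q) = 80, so q' = 493.
Then pb = 2705/3 − (5/3)·493 = 80 and ps = 947/9 + (1/9)·493 = 160.
Buyers' price falls by p* − pb = 155 − 80 = 75; sellers' price rises by ps − p* = 160 − 155 = 5.
So consumers capture 75/80 = 0.9375 of each unit of subsidy.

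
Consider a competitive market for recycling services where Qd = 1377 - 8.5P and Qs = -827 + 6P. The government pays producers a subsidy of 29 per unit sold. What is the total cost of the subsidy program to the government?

Government cost = 5423

Pre-subsidy: 1377 - 8.5P = -827 + 6P gives P* = 152, Q* = 85.
With the subsidy, sellers receive Ps = Pb + 29 for each unit, where Pb is the price buyers pay.
Supply in terms of Pb becomes Qs = -827 + 6(Pb + 29) = -653 + 6Pb. Setting this equal to demand: 1377 - 8.5Pb = -653 + 6Pb, so Pb = 140.
Sellers receive Ps = 140 + 29 = 169; Q' = 1377 − 8.5·140 = 187.
Government outlay = subsidy × quantity = 29 × 187 = 5423.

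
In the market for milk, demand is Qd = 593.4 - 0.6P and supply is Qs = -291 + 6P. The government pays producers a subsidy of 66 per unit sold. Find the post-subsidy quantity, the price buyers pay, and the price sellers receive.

Q' = 549; buyers pay 74; sellers receive 140

Pre-subsidy: 593.4 - 0.6P = -291 + 6P gives P* = 134, Q* = 513.
With the subsidy, sellers receive Ps = Pb + 66 for each unit, where Pb is the price buyers pay.
Supply in terms of Pb becomes Qs = -291 + 6(Pb + 66) = 105 + 6Pb. Setting this equal to demand: 593.4 - 0.6Pb = 105 + 6Pb, so Pb = 74.
Sellers receive Ps = 74 + 66 = 140; Q' = 593.4 − 0.6·74 = 549.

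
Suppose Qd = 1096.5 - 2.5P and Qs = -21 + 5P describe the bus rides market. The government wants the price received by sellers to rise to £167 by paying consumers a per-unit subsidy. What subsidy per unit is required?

At a seller price of 167, quantity supplied is -21 + 5·167 = 814.
Buyers absorb 814 only when they pay Pb with 1096.5 − 2.5·Pb = 814, i.e. Pb = 113.
s = Ps − Pb = 167 − 113 = 54.

Required subsidy s = £54 per unit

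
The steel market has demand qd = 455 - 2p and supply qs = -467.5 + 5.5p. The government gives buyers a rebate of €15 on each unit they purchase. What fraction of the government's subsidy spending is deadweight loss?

Pre-subsidy: 455 - 2p = -467.5 + 5.5p gives p* = 123, q* = 209.
With the rebate, buyers effectively pay pb = ps − 15, where ps is the price sellers receive.
Demand in terms of ps becomes qd = 455 − 2(ps − 15) = 485 - 2ps. Setting this equal to supply: 485 - 2ps = -467.5 + 5.5ps, so ps = 127.
Buyers pay pb = 127 − 15 = 112; q' = -467.5 + 5.5·127 = 231.
ΔCS = ½(209 + 231)(123 − 112) = 2420; ΔPS = ½(209 + 231)(127 − 123) = 880.
Government spending = 15 × 231 = 3465.
DWL = ½ × 15 × (231 − 209) = 165; fraction = 165 / 3465 = 1/21.

DWL / government spending = 1/21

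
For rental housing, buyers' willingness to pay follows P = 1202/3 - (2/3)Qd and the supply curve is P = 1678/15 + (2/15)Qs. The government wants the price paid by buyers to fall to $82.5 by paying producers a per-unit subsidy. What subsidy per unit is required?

At a buyer price of 82.5, quantity demanded is 601 − 1.5·82.5 = 477.25.
Sellers supply 477.25 only when they receive Ps = 1678/15 + (2/15)·477.25 = 175.5.
s = Ps − Pb = 175.5 − 82.5 = 93.

Required subsidy s = $93 per unit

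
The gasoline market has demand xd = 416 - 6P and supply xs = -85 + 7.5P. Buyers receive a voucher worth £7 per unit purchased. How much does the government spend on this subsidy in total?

Government cost = 4550/3

Pre-subsidy: 416 - 6P = -85 + 7.5P gives P* = 334/9, x* = 580/3.
With the rebate, buyers effectively pay Pb = Ps − 7, where Ps is the price sellers receive.
Demand in terms of Ps becomes xd = 416 − 6(Ps − 7) = 458 - 6Ps. Setting this equal to supply: 458 - 6Ps = -85 + 7.5Ps, so Ps = 362/9.
Buyers pay Pb = 362/9 − 7 = 299/9; x' = -85 + 7.5·(362/9) = 650/3.
Government outlay = subsidy × quantity = 7 × 650/3 = 4550/3.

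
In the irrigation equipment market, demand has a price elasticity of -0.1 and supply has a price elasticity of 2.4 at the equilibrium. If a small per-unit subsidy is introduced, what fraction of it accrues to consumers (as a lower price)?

For a small subsidy around the equilibrium, the benefit split depends on the relative slopes, which at a point are proportional to the elasticities.
Buyer share = εs/(εs + |εd|) = 2.4/(2.4 + 0.1) = 0.96; seller share = |εd|/(εs + |εd|) = 0.04.

Consumer share = 0.96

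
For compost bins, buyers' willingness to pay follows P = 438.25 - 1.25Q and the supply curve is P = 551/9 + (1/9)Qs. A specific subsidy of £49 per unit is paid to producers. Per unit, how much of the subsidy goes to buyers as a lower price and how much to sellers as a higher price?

Buyers gain £45 per unit; sellers gain £4 per unit

Pre-subsidy: 438.25 - 1.25Q = 551/9 + (1/9)Q gives Q* = 277 and P* = 92.
With the subsidy, sellers receive Ps = Pb + 49 for each unit, where Pb is the price buyers pay.
On the curves, Pb = 438.25 - 1.25Q and Ps = 551/9 + (1/9)Q; the wedge Ps − Pb = 49 gives 551/9 + (1/9)Q − (438.25 - 1.25Q) = 49, so Q' = 313.
Then Pb = 438.25 − 1.25·313 = 47 and Ps = 551/9 + (1/9)·313 = 96.
Buyers' price falls by P* − Pb = 92 − 47 = 45; sellers' price rises by Ps − P* = 96 − 92 = 4.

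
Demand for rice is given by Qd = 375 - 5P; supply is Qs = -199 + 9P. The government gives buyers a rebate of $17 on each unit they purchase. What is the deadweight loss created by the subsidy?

Deadweight loss = 13005/28

Pre-subsidy: 375 - 5P = -199 + 9P gives P* = 41, Q* = 170.
With the rebate, buyers effectively pay Pb = Ps − 17, where Ps is the price sellers receive.
Demand in terms of Ps becomes Qd = 375 − 5(Ps − 17) = 460 - 5Ps. Setting this equal to supply: 460 - 5Ps = -199 + 9Ps, so Ps = 659/14.
Buyers pay Pb = 659/14 − 17 = 421/14; Q' = -199 + 9·(659/14) = 3145/14.
The subsidy expands output by 3145/14 − 170 = 765/14 past the efficient level; on those units the gap between marginal cost and willingness to pay runs from 0 up to 17.
DWL = ½ × 17 × 765/14 = 13005/28.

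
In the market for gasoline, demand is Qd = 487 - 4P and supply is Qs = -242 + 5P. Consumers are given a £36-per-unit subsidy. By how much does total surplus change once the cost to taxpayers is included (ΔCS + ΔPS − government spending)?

Net change in total surplus = -£1440

Pre-subsidy: 487 - 4P = -242 + 5P gives P* = 81, Q* = 163.
With the rebate, buyers effectively pay Pb = Ps − 36, where Ps is the price sellers receive.
Demand in terms of Ps becomes Qd = 487 − 4(Ps − 36) = 631 - 4Ps. Setting this equal to supply: 631 - 4Ps = -242 + 5Ps, so Ps = 97.
Buyers pay Pb = 97 − 36 = 61; Q' = -242 + 5·97 = 243.
ΔCS = ½(163 + 243)(81 − 61) = 4060; ΔPS = ½(163 + 243)(97 − 81) = 3248.
Government spending = 36 × 243 = 8748.
Net change = 4060 + 3248 − 8748 = -1440. The loss equals the DWL triangle ½·36·80.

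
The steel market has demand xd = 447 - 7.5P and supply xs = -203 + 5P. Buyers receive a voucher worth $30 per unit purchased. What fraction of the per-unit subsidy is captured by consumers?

Consumer share = 0.4

Pre-subsidy: 447 - 7.5P = -203 + 5P gives P* = 52, x* = 57.
With the rebate, buyers effectively pay Pb = Ps − 30, where Ps is the price sellers receive.
Demand in terms of Ps becomes xd = 447 − 7.5(Ps − 30) = 672 - 7.5Ps. Setting this equal to supply: 672 - 7.5Ps = -203 + 5Ps, so Ps = 70.
Buyers pay Pb = 70 − 30 = 40; x' = -203 + 5·70 = 147.
Buyers' price falls by P* − Pb = 52 − 40 = 12; sellers' price rises by Ps − P* = 70 − 52 = 18.
So consumers capture 12/30 = 0.4 of each unit of subsidy.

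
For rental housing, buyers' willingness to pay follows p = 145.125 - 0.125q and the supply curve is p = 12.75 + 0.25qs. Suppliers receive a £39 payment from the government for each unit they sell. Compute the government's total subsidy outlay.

Pre-subsidy: 145.125 - 0.125q = 12.75 + 0.25q gives q* = 353 and p* = 101.
With the subsidy, sellers receive ps = pb + 39 for each unit, where pb is the price buyers pay.
On the curves, pb = 145.125 - 0.125q and ps = 12.75 + 0.25q; the wedge ps − pb = 39 gives 12.75 + 0.25q − (145.125 - 0.125q) = 39, so q' = 457.
Then pb = 145.125 − 0.125·457 = 88 and ps = 12.75 + 0.25·457 = 127.
Government outlay = subsidy × quantity = 39 × 457 = 17823.

Government cost = £17823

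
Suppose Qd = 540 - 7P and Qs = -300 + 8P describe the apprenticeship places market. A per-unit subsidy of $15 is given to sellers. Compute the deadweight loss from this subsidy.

Deadweight loss = $420

Pre-subsidy: 540 - 7P = -300 + 8P gives P* = 56, Q* = 148.
With the subsidy, sellers receive Ps = Pb + 15 for each unit, where Pb is the price buyers pay.
Supply in terms of Pb becomes Qs = -300 + 8(Pb + 15) = -180 + 8Pb. Setting this equal to demand: 540 - 7Pb = -180 + 8Pb, so Pb = 48.
Sellers receive Ps = 48 + 15 = 63; Q' = 540 − 7·48 = 204.
The subsidy expands output by 204 − 148 = 56 past the efficient level; on those units the gap between marginal cost and willingness to pay runs from 0 up to 15.
DWL = ½ × 15 × 56 = 420.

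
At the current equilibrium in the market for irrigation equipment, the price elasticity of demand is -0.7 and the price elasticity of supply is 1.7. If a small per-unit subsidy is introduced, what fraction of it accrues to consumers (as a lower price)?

Consumer share = 17/24

For a small subsidy around the equilibrium, the benefit split depends on the relative slopes, which at a point are proportional to the elasticities.
Buyer share = εs/(εs + |εd|) = 1.7/(1.7 + 0.7) = 17/24; seller share = |εd|/(εs + |εd|) = 7/24.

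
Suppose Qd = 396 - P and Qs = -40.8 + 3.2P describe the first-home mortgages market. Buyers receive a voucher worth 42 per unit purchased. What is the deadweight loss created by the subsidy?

Deadweight loss = 672

Pre-subsidy: 396 - P = -40.8 + 3.2P gives P* = 104, Q* = 292.
With the rebate, buyers effectively pay Pb = Ps − 42, where Ps is the price sellers receive.
Demand in terms of Ps becomes Qd = 396 − 1(Ps − 42) = 438 - Ps. Setting this equal to supply: 438 - Ps = -40.8 + 3.2Ps, so Ps = 114.
Buyers pay Pb = 114 − 42 = 72; Q' = -40.8 + 3.2·114 = 324.
The subsidy expands output by 324 − 292 = 32 past the efficient level; on those units the gap between marginal cost and willingness to pay runs from 0 up to 42.
DWL = ½ × 42 × 32 = 672.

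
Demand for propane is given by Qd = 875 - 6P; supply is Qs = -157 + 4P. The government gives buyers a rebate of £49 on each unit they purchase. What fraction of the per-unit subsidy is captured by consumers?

Consumer share = 0.4

Pre-subsidy: 875 - 6P = -157 + 4P gives P* = 103.2, Q* = 255.8.
With the rebate, buyers effectively pay Pb = Ps − 49, where Ps is the price sellers receive.
Demand in terms of Ps becomes Qd = 875 − 6(Ps − 49) = 1169 - 6Ps. Setting this equal to supply: 1169 - 6Ps = -157 + 4Ps, so Ps = 132.6.
Buyers pay Pb = 132.6 − 49 = 83.6; Q' = -157 + 4·132.6 = 373.4.
Buyers' price falls by P* − Pb = 103.2 − 83.6 = 19.6; sellers' price rises by Ps − P* = 132.6 − 103.2 = 29.4.
So consumers capture 19.6/49 = 0.4 of each unit of subsidy.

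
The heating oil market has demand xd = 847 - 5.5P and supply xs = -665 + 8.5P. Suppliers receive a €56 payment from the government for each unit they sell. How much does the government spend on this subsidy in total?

Pre-subsidy: 847 - 5.5P = -665 + 8.5P gives P* = 108, x* = 253.
With the subsidy, sellers receive Ps = Pb + 56 for each unit, where Pb is the price buyers pay.
Supply in terms of Pb becomes xs = -665 + 8.5(Pb + 56) = -189 + 8.5Pb. Setting this equal to demand: 847 - 5.5Pb = -189 + 8.5Pb, so Pb = 74.
Sellers receive Ps = 74 + 56 = 130; x' = 847 − 5.5·74 = 440.
Government outlay = subsidy × quantity = 56 × 440 = 24640.

Government cost = €24640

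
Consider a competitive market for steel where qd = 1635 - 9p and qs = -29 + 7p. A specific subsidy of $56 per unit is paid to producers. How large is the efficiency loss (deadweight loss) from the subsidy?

Pre-subsidy: 1635 - 9p = -29 + 7p gives p* = 104, q* = 699.
With the subsidy, sellers receive ps = pb + 56 for each unit, where pb is the price buyers pay.
Supply in terms of pb becomes qs = -29 + 7(pb + 56) = 363 + 7pb. Setting this equal to demand: 1635 - 9pb = 363 + 7pb, so pb = 79.5.
Sellers receive ps = 79.5 + 56 = 135.5; q' = 1635 − 9·79.5 = 919.5.
The subsidy expands output by 919.5 − 699 = 220.5 past the efficient level; on those units the gap between marginal cost and willingness to pay runs from 0 up to 56.
DWL = ½ × 56 × 220.5 = 6174.

Deadweight loss = $6174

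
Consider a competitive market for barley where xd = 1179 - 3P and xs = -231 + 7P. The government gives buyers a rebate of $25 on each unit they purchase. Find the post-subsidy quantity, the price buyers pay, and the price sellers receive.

Pre-subsidy: 1179 - 3P = -231 + 7P gives P* = 141, x* = 756.
With the rebate, buyers effectively pay Pb = Ps − 25, where Ps is the price sellers receive.
Demand in terms of Ps becomes xd = 1179 − 3(Ps − 25) = 1254 - 3Ps. Setting this equal to supply: 1254 - 3Ps = -231 + 7Ps, so Ps = 148.5.
Buyers pay Pb = 148.5 − 25 = 123.5; x' = -231 + 7·148.5 = 808.5.

x' = 808.5; buyers pay $123.5; sellers receive $148.5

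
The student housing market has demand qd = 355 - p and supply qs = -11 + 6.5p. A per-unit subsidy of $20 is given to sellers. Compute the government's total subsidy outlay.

Pre-subsidy: 355 - p = -11 + 6.5p gives p* = 48.8, q* = 306.2.
With the subsidy, sellers receive ps = pb + 20 for each unit, where pb is the price buyers pay.
Supply in terms of pb becomes qs = -11 + 6.5(pb + 20) = 119 + 6.5pb. Setting this equal to demand: 355 - pb = 119 + 6.5pb, so pb = 472/15.
Sellers receive ps = 472/15 + 20 = 772/15; q' = 355 − 1·(472/15) = 4853/15.
Government outlay = subsidy × quantity = 20 × 4853/15 = 19412/3.

Government cost = 19412/3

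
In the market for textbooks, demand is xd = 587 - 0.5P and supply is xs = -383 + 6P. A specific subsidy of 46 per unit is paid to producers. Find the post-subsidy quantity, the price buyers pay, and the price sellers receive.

Pre-subsidy: 587 - 0.5P = -383 + 6P gives P* = 1940/13, x* = 6661/13.
With the subsidy, sellers receive Ps = Pb + 46 for each unit, where Pb is the price buyers pay.
Supply in terms of Pb becomes xs = -383 + 6(Pb + 46) = -107 + 6Pb. Setting this equal to demand: 587 - 0.5Pb = -107 + 6Pb, so Pb = 1388/13.
Sellers receive Ps = 1388/13 + 46 = 1986/13; x' = 587 − 0.5·(1388/13) = 6937/13.

x' = 6937/13; buyers pay 1388/13; sellers receive 1986/13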